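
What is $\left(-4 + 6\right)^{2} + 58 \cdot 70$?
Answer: $4064$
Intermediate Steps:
$\left(-4 + 6\right)^{2} + 58 \cdot 70 = 2^{2} + 4060 = 4 + 4060 = 4064$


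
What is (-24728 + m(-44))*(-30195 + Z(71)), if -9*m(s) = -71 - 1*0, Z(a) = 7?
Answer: 6716256428/9 ≈ 7.4625e+8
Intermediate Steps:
m(s) = 71/9 (m(s) = -(-71 - 1*0)/9 = -(-71 + 0)/9 = -⅑*(-71) = 71/9)
(-24728 + m(-44))*(-30195 + Z(71)) = (-24728 + 71/9)*(-30195 + 7) = -222481/9*(-30188) = 6716256428/9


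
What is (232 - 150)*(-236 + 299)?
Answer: 5166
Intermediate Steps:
(232 - 150)*(-236 + 299) = 82*63 = 5166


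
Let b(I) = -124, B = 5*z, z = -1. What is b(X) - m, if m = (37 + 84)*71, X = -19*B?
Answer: -8715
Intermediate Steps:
B = -5 (B = 5*(-1) = -5)
X = 95 (X = -19*(-5) = 95)
m = 8591 (m = 121*71 = 8591)
b(X) - m = -124 - 1*8591 = -124 - 8591 = -8715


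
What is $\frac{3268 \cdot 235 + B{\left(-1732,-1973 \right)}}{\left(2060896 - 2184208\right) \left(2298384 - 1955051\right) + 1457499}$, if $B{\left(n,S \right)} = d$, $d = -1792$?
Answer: $- \frac{85132}{4703957933} \approx -1.8098 \cdot 10^{-5}$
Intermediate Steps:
$B{\left(n,S \right)} = -1792$
$\frac{3268 \cdot 235 + B{\left(-1732,-1973 \right)}}{\left(2060896 - 2184208\right) \left(2298384 - 1955051\right) + 1457499} = \frac{3268 \cdot 235 - 1792}{\left(2060896 - 2184208\right) \left(2298384 - 1955051\right) + 1457499} = \frac{767980 - 1792}{\left(-123312\right) 343333 + 1457499} = \frac{766188}{-42337078896 + 1457499} = \frac{766188}{-42335621397} = 766188 \left(- \frac{1}{42335621397}\right) = - \frac{85132}{4703957933}$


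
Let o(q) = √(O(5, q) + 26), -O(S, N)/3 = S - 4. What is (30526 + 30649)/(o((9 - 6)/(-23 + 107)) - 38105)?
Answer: -2331073375/1451991002 - 61175*√23/1451991002 ≈ -1.6056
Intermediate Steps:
O(S, N) = 12 - 3*S (O(S, N) = -3*(S - 4) = -3*(-4 + S) = 12 - 3*S)
o(q) = √23 (o(q) = √((12 - 3*5) + 26) = √((12 - 15) + 26) = √(-3 + 26) = √23)
(30526 + 30649)/(o((9 - 6)/(-23 + 107)) - 38105) = (30526 + 30649)/(√23 - 38105) = 61175/(-38105 + √23)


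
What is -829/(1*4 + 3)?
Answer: -829/7 ≈ -118.43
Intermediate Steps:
-829/(1*4 + 3) = -829/(4 + 3) = -829/7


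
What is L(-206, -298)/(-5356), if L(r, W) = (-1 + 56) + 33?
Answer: -22/1339 ≈ -0.016430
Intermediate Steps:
L(r, W) = 88 (L(r, W) = 55 + 33 = 88)
L(-206, -298)/(-5356) = 88/(-5356) = 88*(-1/5356) = -22/1339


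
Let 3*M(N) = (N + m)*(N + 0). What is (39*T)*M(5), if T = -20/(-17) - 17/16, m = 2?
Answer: 14105/272 ≈ 51.857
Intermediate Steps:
T = 31/272 (T = -20*(-1/17) - 17*1/16 = 20/17 - 17/16 = 31/272 ≈ 0.11397)
M(N) = N*(2 + N)/3 (M(N) = ((N + 2)*(N + 0))/3 = ((2 + N)*N)/3 = (N*(2 + N))/3 = N*(2 + N)/3)
(39*T)*M(5) = (39*(31/272))*((⅓)*5*(2 + 5)) = 1209*((⅓)*5*7)/272 = (1209/272)*(35/3) = 14105/272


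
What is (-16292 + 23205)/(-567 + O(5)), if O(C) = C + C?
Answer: -6913/557 ≈ -12.411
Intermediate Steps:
O(C) = 2*C
(-16292 + 23205)/(-567 + O(5)) = (-16292 + 23205)/(-567 + 2*5) = 6913/(-567 + 10) = 6913/(-557) = 6913*(-1/557) = -6913/557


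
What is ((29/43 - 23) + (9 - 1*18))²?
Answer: 1814409/1849 ≈ 981.29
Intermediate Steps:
((29/43 - 23) + (9 - 1*18))² = ((29*(1/43) - 23) + (9 - 18))² = ((29/43 - 23) - 9)² = (-960/43 - 9)² = (-1347/43)² = 1814409/1849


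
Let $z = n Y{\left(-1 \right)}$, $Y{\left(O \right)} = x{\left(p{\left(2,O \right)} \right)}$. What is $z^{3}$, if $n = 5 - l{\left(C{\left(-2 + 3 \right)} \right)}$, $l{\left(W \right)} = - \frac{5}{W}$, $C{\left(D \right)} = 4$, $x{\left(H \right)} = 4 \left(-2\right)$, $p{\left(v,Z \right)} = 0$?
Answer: $-125000$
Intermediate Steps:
$x{\left(H \right)} = -8$
$Y{\left(O \right)} = -8$
$n = \frac{25}{4}$ ($n = 5 - - \frac{5}{4} = 5 + \frac{5}{4} = \frac{25}{4} \approx 6.25$)
$z = -50$ ($z = \frac{25}{4} \left(-8\right) = -50$)
$z^{3} = \left(-50\right)^{3} = -125000$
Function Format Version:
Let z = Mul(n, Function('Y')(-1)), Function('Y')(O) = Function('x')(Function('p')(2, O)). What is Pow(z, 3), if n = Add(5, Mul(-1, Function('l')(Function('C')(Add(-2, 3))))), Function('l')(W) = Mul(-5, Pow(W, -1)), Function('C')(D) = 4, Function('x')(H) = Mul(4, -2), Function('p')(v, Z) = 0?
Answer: -125000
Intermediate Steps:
Function('x')(H) = -8
Function('Y')(O) = -8
n = Rational(25, 4) (n = Add(5, Mul(-1, Mul(-5, Pow(4, -1)))) = Add(5, Mul(-1, Mul(-5, Rational(1, 4)))) = Add(5, Mul(-1, Rational(-5, 4))) = Add(5, Rational(5, 4)) = Rational(25, 4) ≈ 6.2500)
z = -50 (z = Mul(Rational(25, 4), -8) = -50)
Pow(z, 3) = Pow(-50, 3) = -125000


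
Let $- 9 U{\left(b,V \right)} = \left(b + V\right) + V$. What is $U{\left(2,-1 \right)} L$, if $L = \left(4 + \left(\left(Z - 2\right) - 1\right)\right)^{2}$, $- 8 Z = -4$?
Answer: $0$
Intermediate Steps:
$Z = \frac{1}{2}$ ($Z = \left(- \frac{1}{8}\right) \left(-4\right) = \frac{1}{2} \approx 0.5$)
$L = \frac{9}{4}$ ($L = \left(4 + \left(\left(\frac{1}{2} - 2\right) - 1\right)\right)^{2} = \left(4 - \frac{5}{2}\right)^{2} = \left(\frac{3}{2}\right)^{2} = \frac{9}{4} \approx 2.25$)
$U{\left(b,V \right)} = - \frac{2 V}{9} - \frac{b}{9}$ ($U{\left(b,V \right)} = - \frac{\left(b + V\right) + V}{9} = - \frac{\left(V + b\right) + V}{9} = - \frac{b + 2 V}{9} = - \frac{2 V}{9} - \frac{b}{9}$)
$U{\left(2,-1 \right)} L = \left(\left(- \frac{2}{9}\right) \left(-1\right) - \frac{2}{9}\right) \frac{9}{4} = \left(\frac{2}{9} - \frac{2}{9}\right) \frac{9}{4} = 0 \cdot \frac{9}{4} = 0$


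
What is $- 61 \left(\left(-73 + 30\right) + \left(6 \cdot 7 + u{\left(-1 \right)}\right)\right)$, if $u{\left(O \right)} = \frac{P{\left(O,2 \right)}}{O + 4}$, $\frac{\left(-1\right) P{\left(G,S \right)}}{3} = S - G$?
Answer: $244$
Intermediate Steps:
$P{\left(G,S \right)} = - 3 S + 3 G$ ($P{\left(G,S \right)} = - 3 \left(S - G\right) = - 3 S + 3 G$)
$u{\left(O \right)} = \frac{-6 + 3 O}{4 + O}$ ($u{\left(O \right)} = \frac{\left(-3\right) 2 + 3 O}{O + 4} = \frac{-6 + 3 O}{4 + O}$)
$- 61 \left(\left(-73 + 30\right) + \left(6 \cdot 7 + u{\left(-1 \right)}\right)\right) = - 61 \left(\left(-73 + 30\right) + \left(6 \cdot 7 + \frac{3 \left(-2 - 1\right)}{4 - 1}\right)\right) = - 61 \left(-43 + \left(42 + 3 \cdot \frac{1}{3} \left(-3\right)\right)\right) = - 61 \left(-43 + \left(42 - 3\right)\right) = - 61 \left(-43 + 39\right) = \left(-61\right) \left(-4\right) = 244$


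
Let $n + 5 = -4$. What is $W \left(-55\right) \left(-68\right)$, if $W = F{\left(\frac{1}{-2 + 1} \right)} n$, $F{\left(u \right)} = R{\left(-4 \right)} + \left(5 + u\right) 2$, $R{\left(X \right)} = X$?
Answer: $-134640$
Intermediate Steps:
$n = -9$ ($n = -5 - 4 = -9$)
$F{\left(u \right)} = 6 + 2 u$ ($F{\left(u \right)} = -4 + \left(5 + u\right) 2 = -4 + \left(10 + 2 u\right) = 6 + 2 u$)
$W = -36$ ($W = \left(6 + \frac{2}{-2 + 1}\right) \left(-9\right) = \left(6 + \frac{2}{-1}\right) \left(-9\right) = \left(6 + 2 \left(-1\right)\right) \left(-9\right) = \left(6 - 2\right) \left(-9\right) = 4 \left(-9\right) = -36$)
$W \left(-55\right) \left(-68\right) = \left(-36\right) \left(-55\right) \left(-68\right) = 1980 \left(-68\right) = -134640$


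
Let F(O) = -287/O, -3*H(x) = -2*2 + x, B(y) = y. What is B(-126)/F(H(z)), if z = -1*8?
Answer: 72/41 ≈ 1.7561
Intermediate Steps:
z = -8
H(x) = 4/3 - x/3 (H(x) = -(-2*2 + x)/3 = -(-4 + x)/3 = 4/3 - x/3)
B(-126)/F(H(z)) = -126/((-287/(4/3 - ⅓*(-8)))) = -126/((-287/(4/3 + 8/3))) = -126/((-287/4)) = -126/((-287*¼)) = -126/(-287/4) = -126*(-4/287) = 72/41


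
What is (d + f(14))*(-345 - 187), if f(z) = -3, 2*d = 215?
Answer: -55594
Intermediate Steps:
d = 215/2 (d = (½)*215 = 215/2 ≈ 107.50)
(d + f(14))*(-345 - 187) = (215/2 - 3)*(-345 - 187) = (209/2)*(-532) = -55594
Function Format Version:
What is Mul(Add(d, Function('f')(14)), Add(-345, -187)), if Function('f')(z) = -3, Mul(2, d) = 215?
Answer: -55594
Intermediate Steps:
d = Rational(215, 2) (d = Mul(Rational(1, 2), 215) = Rational(215, 2) ≈ 107.50)
Mul(Add(d, Function('f')(14)), Add(-345, -187)) = Mul(Add(Rational(215, 2), -3), Add(-345, -187)) = Mul(Rational(209, 2), -532) = -55594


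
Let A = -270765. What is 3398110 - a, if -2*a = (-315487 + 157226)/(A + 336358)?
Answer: 445784300199/131186 ≈ 3.3981e+6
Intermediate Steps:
a = 158261/131186 (a = -(-315487 + 157226)/(2*(-270765 + 336358)) = -(-158261)/(2*65593) = -1/2*(-158261/65593) = 158261/131186 ≈ 1.2064)
3398110 - a = 3398110 - 1*158261/131186 = 3398110 - 158261/131186 = 445784300199/131186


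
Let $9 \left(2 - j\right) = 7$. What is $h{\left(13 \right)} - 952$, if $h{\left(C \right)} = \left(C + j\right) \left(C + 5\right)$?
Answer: $-696$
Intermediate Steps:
$j = \frac{11}{9}$ ($j = 2 - \frac{7}{9} = \frac{11}{9} \approx 1.2222$)
$h{\left(C \right)} = \left(5 + C\right) \left(\frac{11}{9} + C\right)$ ($h{\left(C \right)} = \left(C + \frac{11}{9}\right) \left(C + 5\right) = \left(\frac{11}{9} + C\right) \left(5 + C\right) = \left(5 + C\right) \left(\frac{11}{9} + C\right)$)
$h{\left(13 \right)} - 952 = \left(\frac{55}{9} + 13^{2} + \frac{56}{9} \cdot 13\right) - 952 = \left(\frac{55}{9} + 169 + \frac{728}{9}\right) - 952 = 256 - 952 = -696$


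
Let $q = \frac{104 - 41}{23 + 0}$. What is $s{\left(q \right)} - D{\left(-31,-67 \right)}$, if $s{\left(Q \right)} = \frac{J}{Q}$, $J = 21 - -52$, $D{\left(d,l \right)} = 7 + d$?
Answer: $\frac{3191}{63} \approx 50.651$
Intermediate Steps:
$q = \frac{63}{23} \approx 2.7391$
$J = 73$ ($J = 21 + 52 = 73$)
$s{\left(Q \right)} = \frac{73}{Q}$
$s{\left(q \right)} - D{\left(-31,-67 \right)} = \frac{73}{\frac{63}{23}} - \left(7 - 31\right) = 73 \cdot \frac{23}{63} - -24 = \frac{1679}{63} + 24 = \frac{3191}{63}$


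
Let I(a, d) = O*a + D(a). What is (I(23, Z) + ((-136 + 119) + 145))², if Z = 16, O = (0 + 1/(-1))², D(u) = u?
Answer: 30276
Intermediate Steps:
O = 1 (O = (0 - 1)² = (-1)² = 1)
I(a, d) = 2*a (I(a, d) = 1*a + a = a + a = 2*a)
(I(23, Z) + ((-136 + 119) + 145))² = (2*23 + ((-136 + 119) + 145))² = (46 + (-17 + 145))² = (46 + 128)² = 174² = 30276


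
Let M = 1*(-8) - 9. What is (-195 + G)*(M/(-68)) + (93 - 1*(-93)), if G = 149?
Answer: 349/2 ≈ 174.50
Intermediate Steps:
M = -17 (M = -8 - 9 = -17)
(-195 + G)*(M/(-68)) + (93 - 1*(-93)) = (-195 + 149)*(-17/(-68)) + (93 - 1*(-93)) = -(-782)*(-1)/68 + (93 + 93) = -46*¼ + 186 = -23/2 + 186 = 349/2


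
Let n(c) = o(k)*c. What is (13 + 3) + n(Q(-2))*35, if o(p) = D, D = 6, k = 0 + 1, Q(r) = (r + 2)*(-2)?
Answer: 16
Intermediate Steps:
Q(r) = -4 - 2*r (Q(r) = (2 + r)*(-2) = -4 - 2*r)
k = 1
o(p) = 6
n(c) = 6*c
(13 + 3) + n(Q(-2))*35 = (13 + 3) + (6*(-4 - 2*(-2)))*35 = 16 + (6*(-4 + 4))*35 = 16 + (6*0)*35 = 16 + 0*35 = 16 + 0 = 16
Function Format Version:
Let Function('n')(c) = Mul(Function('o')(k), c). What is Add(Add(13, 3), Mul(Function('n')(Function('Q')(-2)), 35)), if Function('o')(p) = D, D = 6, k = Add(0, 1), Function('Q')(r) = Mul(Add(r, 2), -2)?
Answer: 16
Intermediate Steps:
Function('Q')(r) = Add(-4, Mul(-2, r)) (Function('Q')(r) = Mul(Add(2, r), -2) = Add(-4, Mul(-2, r)))
k = 1
Function('o')(p) = 6
Function('n')(c) = Mul(6, c)
Add(Add(13, 3), Mul(Function('n')(Function('Q')(-2)), 35)) = Add(Add(13, 3), Mul(Mul(6, Add(-4, Mul(-2, -2))), 35)) = Add(16, Mul(Mul(6, Add(-4, 4)), 35)) = Add(16, Mul(Mul(6, 0), 35)) = Add(16, Mul(0, 35)) = Add(16, 0) = 16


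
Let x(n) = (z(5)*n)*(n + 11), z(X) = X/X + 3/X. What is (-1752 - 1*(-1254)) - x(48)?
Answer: -25146/5 ≈ -5029.2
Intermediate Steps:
z(X) = 1 + 3/X
x(n) = 8*n*(11 + n)/5 (x(n) = (((3 + 5)/5)*n)*(n + 11) = (((⅕)*8)*n)*(11 + n) = (8*n/5)*(11 + n) = 8*n*(11 + n)/5)
(-1752 - 1*(-1254)) - x(48) = (-1752 - 1*(-1254)) - 8*48*(11 + 48)/5 = (-1752 + 1254) - 8*48*59/5 = -498 - 1*22656/5 = -498 - 22656/5 = -25146/5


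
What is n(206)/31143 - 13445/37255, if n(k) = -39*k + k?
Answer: -142069955/232046493 ≈ -0.61225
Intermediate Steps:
n(k) = -38*k
n(206)/31143 - 13445/37255 = -38*206/31143 - 13445/37255 = -7828*1/31143 - 13445*1/37255 = -7828/31143 - 2689/7451 = -142069955/232046493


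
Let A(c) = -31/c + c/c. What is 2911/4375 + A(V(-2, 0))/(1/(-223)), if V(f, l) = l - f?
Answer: 28298947/8750 ≈ 3234.2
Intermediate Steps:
A(c) = 1 - 31/c (A(c) = -31/c + 1 = 1 - 31/c)
2911/4375 + A(V(-2, 0))/(1/(-223)) = 2911/4375 + ((-31 + (0 - 1*(-2)))/(0 - 1*(-2)))/(1/(-223)) = 2911*(1/4375) + ((-31 + (0 + 2))/(0 + 2))/(-1/223) = 2911/4375 + ((-31 + 2)/2)*(-223) = 2911/4375 + ((1/2)*(-29))*(-223) = 2911/4375 - 29/2*(-223) = 2911/4375 + 6467/2 = 28298947/8750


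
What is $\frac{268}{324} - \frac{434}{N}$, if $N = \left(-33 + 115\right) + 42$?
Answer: $- \frac{433}{162} \approx -2.6728$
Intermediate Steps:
$N = 124$ ($N = 82 + 42 = 124$)
$\frac{268}{324} - \frac{434}{N} = \frac{268}{324} - \frac{434}{124} = 268 \cdot \frac{1}{324} - \frac{7}{2} = \frac{67}{81} - \frac{7}{2} = - \frac{433}{162}$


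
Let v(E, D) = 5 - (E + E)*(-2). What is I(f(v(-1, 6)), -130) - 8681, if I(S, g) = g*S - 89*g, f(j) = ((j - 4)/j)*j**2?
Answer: 3279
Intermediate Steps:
v(E, D) = 5 + 4*E (v(E, D) = 5 - 2*E*(-2) = 5 - (-4)*E = 5 + 4*E)
f(j) = j*(-4 + j) (f(j) = ((-4 + j)/j)*j**2 = j*(-4 + j))
I(S, g) = -89*g + S*g (I(S, g) = S*g - 89*g = -89*g + S*g)
I(f(v(-1, 6)), -130) - 8681 = -130*(-89 + (5 + 4*(-1))*(-4 + (5 + 4*(-1)))) - 8681 = -130*(-89 + (5 - 4)*(-4 + (5 - 4))) - 8681 = -130*(-89 + 1*(-4 + 1)) - 8681 = -130*(-89 + 1*(-3)) - 8681 = -130*(-89 - 3) - 8681 = -130*(-92) - 8681 = 11960 - 8681 = 3279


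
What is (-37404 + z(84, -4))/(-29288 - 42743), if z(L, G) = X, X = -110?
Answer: 37514/72031 ≈ 0.52080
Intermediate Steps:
z(L, G) = -110
(-37404 + z(84, -4))/(-29288 - 42743) = (-37404 - 110)/(-29288 - 42743) = -37514/(-72031) = -37514*(-1/72031) = 37514/72031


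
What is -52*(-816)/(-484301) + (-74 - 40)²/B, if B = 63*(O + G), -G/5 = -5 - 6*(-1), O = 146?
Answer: 657450260/478005087 ≈ 1.3754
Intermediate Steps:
G = -5 (G = -5*(-5 - 6*(-1)) = -5*(-5 + 6) = -5*1 = -5)
B = 8883 (B = 63*(146 - 5) = 63*141 = 8883)
-52*(-816)/(-484301) + (-74 - 40)²/B = -52*(-816)/(-484301) + (-74 - 40)²/8883 = 42432*(-1/484301) + (-114)²*(1/8883) = -42432/484301 + 12996*(1/8883) = -42432/484301 + 1444/987 = 657450260/478005087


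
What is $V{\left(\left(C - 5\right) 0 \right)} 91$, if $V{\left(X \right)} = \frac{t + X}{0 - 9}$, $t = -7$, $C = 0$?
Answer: $\frac{637}{9} \approx 70.778$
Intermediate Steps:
$V{\left(X \right)} = \frac{7}{9} - \frac{X}{9}$ ($V{\left(X \right)} = \frac{-7 + X}{0 - 9} = \frac{-7 + X}{-9} = \left(-7 + X\right) \left(- \frac{1}{9}\right) = \frac{7}{9} - \frac{X}{9}$)
$V{\left(\left(C - 5\right) 0 \right)} 91 = \left(\frac{7}{9} - \frac{\left(0 - 5\right) 0}{9}\right) 91 = \left(\frac{7}{9} - \frac{\left(-5\right) 0}{9}\right) 91 = \left(\frac{7}{9} - 0\right) 91 = \left(\frac{7}{9} + 0\right) 91 = \frac{7}{9} \cdot 91 = \frac{637}{9}$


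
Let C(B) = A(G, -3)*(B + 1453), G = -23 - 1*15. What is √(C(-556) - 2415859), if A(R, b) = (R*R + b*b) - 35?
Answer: I*√1143913 ≈ 1069.5*I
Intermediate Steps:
G = -38 (G = -23 - 15 = -38)
A(R, b) = -35 + R² + b² (A(R, b) = (R² + b²) - 35 = -35 + R² + b²)
C(B) = 2060354 + 1418*B (C(B) = (-35 + (-38)² + (-3)²)*(B + 1453) = (-35 + 1444 + 9)*(1453 + B) = 1418*(1453 + B) = 2060354 + 1418*B)
√(C(-556) - 2415859) = √((2060354 + 1418*(-556)) - 2415859) = √((2060354 - 788408) - 2415859) = √(1271946 - 2415859) = √(-1143913) = I*√1143913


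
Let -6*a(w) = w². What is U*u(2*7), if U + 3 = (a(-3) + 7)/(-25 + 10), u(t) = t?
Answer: -707/15 ≈ -47.133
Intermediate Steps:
a(w) = -w²/6
U = -101/30 (U = -3 + (-⅙*(-3)² + 7)/(-25 + 10) = -3 + (-⅙*9 + 7)/(-15) = -3 + (-3/2 + 7)*(-1/15) = -3 + (11/2)*(-1/15) = -3 - 11/30 = -101/30 ≈ -3.3667)
U*u(2*7) = -101*7/15 = -101/30*14 = -707/15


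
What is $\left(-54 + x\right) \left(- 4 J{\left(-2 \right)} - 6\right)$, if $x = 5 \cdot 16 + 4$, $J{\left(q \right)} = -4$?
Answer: $300$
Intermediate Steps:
$x = 84$ ($x = 80 + 4 = 84$)
$\left(-54 + x\right) \left(- 4 J{\left(-2 \right)} - 6\right) = \left(-54 + 84\right) \left(\left(-4\right) \left(-4\right) - 6\right) = 30 \left(16 - 6\right) = 30 \cdot 10 = 300$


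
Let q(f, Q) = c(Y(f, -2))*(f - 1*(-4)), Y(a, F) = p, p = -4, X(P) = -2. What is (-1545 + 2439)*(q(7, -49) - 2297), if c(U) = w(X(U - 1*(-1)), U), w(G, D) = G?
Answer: -2073186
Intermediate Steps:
Y(a, F) = -4
c(U) = -2
q(f, Q) = -8 - 2*f (q(f, Q) = -2*(f - 1*(-4)) = -2*(f + 4) = -2*(4 + f) = -8 - 2*f)
(-1545 + 2439)*(q(7, -49) - 2297) = (-1545 + 2439)*((-8 - 2*7) - 2297) = 894*((-8 - 14) - 2297) = 894*(-22 - 2297) = 894*(-2319) = -2073186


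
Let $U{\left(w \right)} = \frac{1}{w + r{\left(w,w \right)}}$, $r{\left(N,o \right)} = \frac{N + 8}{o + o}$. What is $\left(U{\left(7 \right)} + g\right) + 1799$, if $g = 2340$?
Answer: $\frac{467721}{113} \approx 4139.1$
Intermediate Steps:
$r{\left(N,o \right)} = \frac{8 + N}{2 o}$
$U{\left(w \right)} = \frac{1}{w + \frac{8 + w}{2 w}}$
$\left(U{\left(7 \right)} + g\right) + 1799 = \left(2 \cdot 7 \frac{1}{8 + 7 + 2 \cdot 7^{2}} + 2340\right) + 1799 = \left(2 \cdot 7 \frac{1}{8 + 7 + 2 \cdot 49} + 2340\right) + 1799 = \left(2 \cdot 7 \frac{1}{8 + 7 + 98} + 2340\right) + 1799 = \left(2 \cdot 7 \cdot \frac{1}{113} + 2340\right) + 1799 = \left(\frac{14}{113} + 2340\right) + 1799 = \frac{264434}{113} + 1799 = \frac{467721}{113}$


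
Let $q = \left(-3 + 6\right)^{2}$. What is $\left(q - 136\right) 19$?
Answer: $-2413$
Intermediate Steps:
$q = 9$ ($q = 3^{2} = 9$)
$\left(q - 136\right) 19 = \left(9 - 136\right) 19 = \left(-127\right) 19 = -2413$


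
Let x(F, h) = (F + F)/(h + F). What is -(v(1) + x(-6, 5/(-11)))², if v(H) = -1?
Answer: -3721/5041 ≈ -0.73815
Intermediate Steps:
x(F, h) = 2*F/(F + h) (x(F, h) = (2*F)/(F + h) = 2*F/(F + h))
-(v(1) + x(-6, 5/(-11)))² = -(-1 + 2*(-6)/(-6 + 5/(-11)))² = -(-1 + 2*(-6)/(-6 + 5*(-1/11)))² = -(-1 + 2*(-6)/(-6 - 5/11))² = -(-1 + 2*(-6)/(-71/11))² = -(-1 + 2*(-6)*(-11/71))² = -(-1 + 132/71)² = -(61/71)² = -1*3721/5041 = -3721/5041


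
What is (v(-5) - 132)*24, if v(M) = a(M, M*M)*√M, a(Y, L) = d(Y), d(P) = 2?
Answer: -3168 + 48*I*√5 ≈ -3168.0 + 107.33*I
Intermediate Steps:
a(Y, L) = 2
v(M) = 2*√M
(v(-5) - 132)*24 = (2*√(-5) - 132)*24 = (2*(I*√5) - 132)*24 = (2*I*√5 - 132)*24 = (-132 + 2*I*√5)*24 = -3168 + 48*I*√5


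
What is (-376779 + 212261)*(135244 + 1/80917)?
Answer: -1800409107907982/80917 ≈ -2.2250e+10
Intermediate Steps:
(-376779 + 212261)*(135244 + 1/80917) = -164518*(135244 + 1/80917) = -164518*10943538749/80917 = -1800409107907982/80917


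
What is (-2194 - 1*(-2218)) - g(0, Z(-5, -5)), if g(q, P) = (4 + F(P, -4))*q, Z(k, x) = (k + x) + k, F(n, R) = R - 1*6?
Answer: 24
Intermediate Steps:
F(n, R) = -6 + R (F(n, R) = R - 6 = -6 + R)
Z(k, x) = x + 2*k
g(q, P) = -6*q (g(q, P) = (4 + (-6 - 4))*q = (4 - 10)*q = -6*q)
(-2194 - 1*(-2218)) - g(0, Z(-5, -5)) = (-2194 - 1*(-2218)) - (-6)*0 = (-2194 + 2218) - 1*0 = 24 + 0 = 24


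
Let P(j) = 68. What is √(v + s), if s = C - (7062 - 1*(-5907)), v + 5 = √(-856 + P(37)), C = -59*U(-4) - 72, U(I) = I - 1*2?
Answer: √(-12692 + 2*I*√197) ≈ 0.125 + 112.66*I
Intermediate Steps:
U(I) = -2 + I (U(I) = I - 2 = -2 + I)
C = 282 (C = -59*(-2 - 4) - 72 = -59*(-6) - 72 = 354 - 72 = 282)
v = -5 + 2*I*√197 (v = -5 + √(-856 + 68) = -5 + √(-788) = -5 + 2*I*√197 ≈ -5.0 + 28.071*I)
s = -12687 (s = 282 - (7062 - 1*(-5907)) = 282 - (7062 + 5907) = 282 - 1*12969 = 282 - 12969 = -12687)
√(v + s) = √((-5 + 2*I*√197) - 12687) = √(-12692 + 2*I*√197)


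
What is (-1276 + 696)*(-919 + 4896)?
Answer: -2306660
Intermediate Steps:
(-1276 + 696)*(-919 + 4896) = -580*3977 = -2306660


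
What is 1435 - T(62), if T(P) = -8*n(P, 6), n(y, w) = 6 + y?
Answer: 1979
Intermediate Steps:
T(P) = -48 - 8*P (T(P) = -8*(6 + P) = -48 - 8*P)
1435 - T(62) = 1435 - (-48 - 8*62) = 1435 - (-48 - 496) = 1435 - 1*(-544) = 1435 + 544 = 1979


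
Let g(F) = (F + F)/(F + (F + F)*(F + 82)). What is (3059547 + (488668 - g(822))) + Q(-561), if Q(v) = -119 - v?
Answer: 6419520511/1809 ≈ 3.5487e+6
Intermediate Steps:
g(F) = 2*F/(F + 2*F*(82 + F)) (g(F) = (2*F)/(F + (2*F)*(82 + F)) = (2*F)/(F + 2*F*(82 + F)) = 2*F/(F + 2*F*(82 + F)))
(3059547 + (488668 - g(822))) + Q(-561) = (3059547 + (488668 - 2/(165 + 2*822))) + (-119 - 1*(-561)) = (3059547 + (488668 - 2/(165 + 1644))) + (-119 + 561) = (3059547 + (488668 - 2/1809)) + 442 = (3059547 + 884000410/1809) + 442 = 6418720933/1809 + 442 = 6419520511/1809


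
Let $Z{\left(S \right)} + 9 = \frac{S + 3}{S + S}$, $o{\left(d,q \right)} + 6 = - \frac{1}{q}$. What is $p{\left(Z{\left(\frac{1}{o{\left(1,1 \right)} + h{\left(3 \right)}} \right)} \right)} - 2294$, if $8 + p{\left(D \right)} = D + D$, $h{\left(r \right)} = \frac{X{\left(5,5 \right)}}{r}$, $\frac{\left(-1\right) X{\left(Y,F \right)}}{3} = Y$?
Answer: $-2355$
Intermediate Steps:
$X{\left(Y,F \right)} = - 3 Y$
$o{\left(d,q \right)} = -6 - \frac{1}{q}$
$h{\left(r \right)} = - \frac{15}{r}$ ($h{\left(r \right)} = \frac{\left(-3\right) 5}{r} = - \frac{15}{r}$)
$Z{\left(S \right)} = -9 + \frac{3 + S}{2 S}$ ($Z{\left(S \right)} = -9 + \frac{S + 3}{S + S} = -9 + \frac{3 + S}{2 S}$)
$p{\left(D \right)} = -8 + 2 D$ ($p{\left(D \right)} = -8 + \left(D + D\right) = -8 + 2 D$)
$p{\left(Z{\left(\frac{1}{o{\left(1,1 \right)} + h{\left(3 \right)}} \right)} \right)} - 2294 = \left(-8 + 2 \frac{3 - \frac{17}{\left(-6 - 1^{-1}\right) - \frac{15}{3}}}{2 \frac{1}{\left(-6 - 1^{-1}\right) - \frac{15}{3}}}\right) - 2294 = \left(-8 + 2 \frac{3 - \frac{17}{\left(-6 - 1\right) - 5}}{2 \frac{1}{\left(-6 - 1\right) - 5}}\right) - 2294 = \left(-8 + 2 \frac{3 - \frac{17}{-7 - 5}}{2 \frac{1}{-7 - 5}}\right) - 2294 = \left(-8 + 2 \frac{3 - \frac{17}{-12}}{2 \frac{1}{-12}}\right) - 2294 = \left(-8 + 2 \frac{3 - - \frac{17}{12}}{2 \left(- \frac{1}{12}\right)}\right) - 2294 = \left(-8 + 2 \cdot \frac{1}{2} \left(-12\right) \left(3 + \frac{17}{12}\right)\right) - 2294 = \left(-8 + 2 \cdot \frac{1}{2} \left(-12\right) \frac{53}{12}\right) - 2294 = \left(-8 + 2 \left(- \frac{53}{2}\right)\right) - 2294 = \left(-8 - 53\right) - 2294 = -61 - 2294 = -2355$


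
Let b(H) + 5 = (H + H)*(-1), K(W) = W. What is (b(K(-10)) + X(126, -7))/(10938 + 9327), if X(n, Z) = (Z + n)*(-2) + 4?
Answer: -73/6755 ≈ -0.010807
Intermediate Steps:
X(n, Z) = 4 - 2*Z - 2*n (X(n, Z) = (-2*Z - 2*n) + 4 = 4 - 2*Z - 2*n)
b(H) = -5 - 2*H (b(H) = -5 + (H + H)*(-1) = -5 + (2*H)*(-1) = -5 - 2*H)
(b(K(-10)) + X(126, -7))/(10938 + 9327) = ((-5 - 2*(-10)) + (4 - 2*(-7) - 2*126))/(10938 + 9327) = ((-5 + 20) + (4 + 14 - 252))/20265 = (15 - 234)*(1/20265) = -219*1/20265 = -73/6755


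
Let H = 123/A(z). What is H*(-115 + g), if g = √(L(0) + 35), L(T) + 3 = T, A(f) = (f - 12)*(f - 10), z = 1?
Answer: -4715/33 + 164*√2/33 ≈ -135.85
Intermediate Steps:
A(f) = (-12 + f)*(-10 + f)
L(T) = -3 + T
H = 41/33 (H = 123/(120 + 1² - 22*1) = 123/(120 + 1 - 22) = 123/99 = 123*(1/99) = 41/33 ≈ 1.2424)
g = 4*√2 (g = √((-3 + 0) + 35) = √(-3 + 35) = √32 = 4*√2 ≈ 5.6569)
H*(-115 + g) = 41*(-115 + 4*√2)/33 = -4715/33 + 164*√2/33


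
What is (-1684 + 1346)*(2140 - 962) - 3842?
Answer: -402006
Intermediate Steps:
(-1684 + 1346)*(2140 - 962) - 3842 = -338*1178 - 3842 = -398164 - 3842 = -402006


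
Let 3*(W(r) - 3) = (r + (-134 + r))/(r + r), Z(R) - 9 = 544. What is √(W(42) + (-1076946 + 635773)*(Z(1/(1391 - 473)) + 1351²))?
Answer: I*√1420855023690746/42 ≈ 8.9748e+5*I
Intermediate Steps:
Z(R) = 553 (Z(R) = 9 + 544 = 553)
W(r) = 3 + (-134 + 2*r)/(6*r) (W(r) = 3 + ((r + (-134 + r))/(r + r))/3 = 3 + ((-134 + 2*r)/((2*r)))/3 = 3 + ((-134 + 2*r)*(1/(2*r)))/3 = 3 + ((-134 + 2*r)/(2*r))/3 = 3 + (-134 + 2*r)/(6*r))
√(W(42) + (-1076946 + 635773)*(Z(1/(1391 - 473)) + 1351²)) = √((⅓)*(-67 + 10*42)/42 + (-1076946 + 635773)*(553 + 1351²)) = √((⅓)*(1/42)*(-67 + 420) - 441173*(553 + 1825201)) = √((⅓)*(1/42)*353 - 441173*1825754) = √(353/126 - 805473369442) = √(-101489644549339/126) = I*√1420855023690746/42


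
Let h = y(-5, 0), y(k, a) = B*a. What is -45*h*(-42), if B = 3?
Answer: 0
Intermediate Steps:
y(k, a) = 3*a
h = 0 (h = 3*0 = 0)
-45*h*(-42) = -45*0*(-42) = 0*(-42) = 0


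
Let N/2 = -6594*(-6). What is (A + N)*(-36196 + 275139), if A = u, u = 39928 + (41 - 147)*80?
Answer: 26421361168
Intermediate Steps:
N = 79128 (N = 2*(-6594*(-6)) = 2*39564 = 79128)
u = 31448 (u = 39928 - 106*80 = 39928 - 8480 = 31448)
A = 31448
(A + N)*(-36196 + 275139) = (31448 + 79128)*(-36196 + 275139) = 110576*238943 = 26421361168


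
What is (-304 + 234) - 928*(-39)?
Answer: 36122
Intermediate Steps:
(-304 + 234) - 928*(-39) = -70 + 36192 = 36122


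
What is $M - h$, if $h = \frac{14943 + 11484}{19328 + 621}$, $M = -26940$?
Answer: $- \frac{537452487}{19949} \approx -26941.0$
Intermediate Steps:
$h = \frac{26427}{19949} \approx 1.3247$
$M - h = -26940 - \frac{26427}{19949} = - \frac{537452487}{19949}$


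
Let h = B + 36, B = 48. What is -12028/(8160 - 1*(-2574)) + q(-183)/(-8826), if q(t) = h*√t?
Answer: -6014/5367 - 14*I*√183/1471 ≈ -1.1206 - 0.12875*I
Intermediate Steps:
h = 84 (h = 48 + 36 = 84)
q(t) = 84*√t
-12028/(8160 - 1*(-2574)) + q(-183)/(-8826) = -12028/(8160 - 1*(-2574)) + (84*√(-183))/(-8826) = -12028/(8160 + 2574) + (84*(I*√183))*(-1/8826) = -12028/10734 + (84*I*√183)*(-1/8826) = -12028*1/10734 - 14*I*√183/1471 = -6014/5367 - 14*I*√183/1471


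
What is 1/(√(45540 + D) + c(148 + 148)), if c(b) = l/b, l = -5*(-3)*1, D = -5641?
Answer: -4440/3495790559 + 87616*√39899/3495790559 ≈ 0.0050051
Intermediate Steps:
l = 15 (l = 15*1 = 15)
c(b) = 15/b
1/(√(45540 + D) + c(148 + 148)) = 1/(√(45540 - 5641) + 15/(148 + 148)) = 1/(√39899 + 15/296) = 1/(15/296 + √39899)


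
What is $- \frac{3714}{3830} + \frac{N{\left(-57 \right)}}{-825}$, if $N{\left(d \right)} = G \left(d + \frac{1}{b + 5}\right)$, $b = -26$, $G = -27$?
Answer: $- \frac{2091447}{737275} \approx -2.8367$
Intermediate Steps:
$N{\left(d \right)} = \frac{9}{7} - 27 d$ ($N{\left(d \right)} = - 27 \left(d + \frac{1}{-26 + 5}\right) = - 27 \left(d + \frac{1}{-21}\right) = - 27 \left(d - \frac{1}{21}\right) = - 27 \left(- \frac{1}{21} + d\right) = \frac{9}{7} - 27 d$)
$- \frac{3714}{3830} + \frac{N{\left(-57 \right)}}{-825} = - \frac{3714}{3830} + \frac{\frac{9}{7} - -1539}{-825} = \left(-3714\right) \frac{1}{3830} + \left(\frac{9}{7} + 1539\right) \left(- \frac{1}{825}\right) = - \frac{1857}{1915} + \frac{10782}{7} \left(- \frac{1}{825}\right) = - \frac{1857}{1915} - \frac{3594}{1925} = - \frac{2091447}{737275}$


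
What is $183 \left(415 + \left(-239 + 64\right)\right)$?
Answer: $43920$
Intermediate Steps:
$183 \left(415 + \left(-239 + 64\right)\right) = 183 \left(415 - 175\right) = 183 \cdot 240 = 43920$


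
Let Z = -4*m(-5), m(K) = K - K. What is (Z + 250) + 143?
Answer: 393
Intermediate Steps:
m(K) = 0
Z = 0 (Z = -4*0 = 0)
(Z + 250) + 143 = (0 + 250) + 143 = 250 + 143 = 393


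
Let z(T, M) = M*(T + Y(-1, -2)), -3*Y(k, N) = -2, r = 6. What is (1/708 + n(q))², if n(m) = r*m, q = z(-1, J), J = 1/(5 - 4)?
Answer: 2002225/501264 ≈ 3.9944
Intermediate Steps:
Y(k, N) = ⅔ (Y(k, N) = -⅓*(-2) = ⅔)
J = 1 (J = 1/1 = 1)
z(T, M) = M*(⅔ + T) (z(T, M) = M*(T + ⅔) = M*(⅔ + T))
q = -⅓ (q = (⅓)*1*(2 + 3*(-1)) = (⅓)*1*(2 - 3) = (⅓)*1*(-1) = -⅓ ≈ -0.33333)
n(m) = 6*m
(1/708 + n(q))² = (1/708 + 6*(-⅓))² = (1/708 - 2)² = (-1415/708)² = 2002225/501264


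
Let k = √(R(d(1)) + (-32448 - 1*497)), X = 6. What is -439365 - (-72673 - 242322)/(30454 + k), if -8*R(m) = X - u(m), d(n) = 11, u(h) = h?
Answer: 5*(-87873*√527110 + 10704085372*I)/(√527110 - 121816*I) ≈ -4.3935e+5 - 0.061645*I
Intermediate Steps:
R(m) = -¾ + m/8 (R(m) = -(6 - m)/8 = -¾ + m/8)
k = I*√527110/4 (k = √((-¾ + (⅛)*11) + (-32448 - 1*497)) = √((-¾ + 11/8) + (-32448 - 497)) = √(5/8 - 32945) = √(-263555/8) = I*√527110/4 ≈ 181.51*I)
-439365 - (-72673 - 242322)/(30454 + k) = -439365 - (-72673 - 242322)/(30454 + I*√527110/4) = -439365 - (-314995)/(30454 + I*√527110/4) = -439365 + 314995/(30454 + I*√527110/4)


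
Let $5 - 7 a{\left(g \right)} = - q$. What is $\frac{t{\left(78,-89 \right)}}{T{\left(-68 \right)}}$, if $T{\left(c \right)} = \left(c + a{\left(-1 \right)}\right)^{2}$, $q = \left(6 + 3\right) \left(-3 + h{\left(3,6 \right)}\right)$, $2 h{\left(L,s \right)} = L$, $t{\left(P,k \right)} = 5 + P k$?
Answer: $- \frac{1359652}{938961} \approx -1.448$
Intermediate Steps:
$h{\left(L,s \right)} = \frac{L}{2}$
$q = - \frac{27}{2}$ ($q = \left(6 + 3\right) \left(-3 + \frac{1}{2} \cdot 3\right) = 9 \left(-3 + \frac{3}{2}\right) = 9 \left(- \frac{3}{2}\right) = - \frac{27}{2} \approx -13.5$)
$a{\left(g \right)} = - \frac{17}{14}$ ($a{\left(g \right)} = \frac{5}{7} - \frac{\left(-1\right) \left(- \frac{27}{2}\right)}{7} = \frac{5}{7} - \frac{27}{14} = - \frac{17}{14}$)
$T{\left(c \right)} = \left(- \frac{17}{14} + c\right)^{2}$ ($T{\left(c \right)} = \left(c - \frac{17}{14}\right)^{2} = \left(- \frac{17}{14} + c\right)^{2}$)
$\frac{t{\left(78,-89 \right)}}{T{\left(-68 \right)}} = \frac{5 + 78 \left(-89\right)}{\frac{1}{196} \left(-17 + 14 \left(-68\right)\right)^{2}} = \frac{5 - 6942}{\frac{1}{196} \left(-17 - 952\right)^{2}} = - \frac{6937}{\frac{1}{196} \left(-969\right)^{2}} = - \frac{6937}{\frac{1}{196} \cdot 938961} = - \frac{6937}{\frac{938961}{196}} = \left(-6937\right) \frac{196}{938961} = - \frac{1359652}{938961}$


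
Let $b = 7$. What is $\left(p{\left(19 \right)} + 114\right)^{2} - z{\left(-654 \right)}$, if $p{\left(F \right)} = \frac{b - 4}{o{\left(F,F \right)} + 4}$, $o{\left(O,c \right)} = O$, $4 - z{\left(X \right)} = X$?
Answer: $\frac{6542543}{529} \approx 12368.0$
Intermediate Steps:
$z{\left(X \right)} = 4 - X$
$p{\left(F \right)} = \frac{3}{4 + F}$ ($p{\left(F \right)} = \frac{7 - 4}{F + 4} = \frac{3}{4 + F}$)
$\left(p{\left(19 \right)} + 114\right)^{2} - z{\left(-654 \right)} = \left(\frac{3}{4 + 19} + 114\right)^{2} - \left(4 - -654\right) = \left(\frac{3}{23} + 114\right)^{2} - \left(4 + 654\right) = \left(3 \cdot \frac{1}{23} + 114\right)^{2} - 658 = \left(\frac{3}{23} + 114\right)^{2} - 658 = \left(\frac{2625}{23}\right)^{2} - 658 = \frac{6890625}{529} - 658 = \frac{6542543}{529}$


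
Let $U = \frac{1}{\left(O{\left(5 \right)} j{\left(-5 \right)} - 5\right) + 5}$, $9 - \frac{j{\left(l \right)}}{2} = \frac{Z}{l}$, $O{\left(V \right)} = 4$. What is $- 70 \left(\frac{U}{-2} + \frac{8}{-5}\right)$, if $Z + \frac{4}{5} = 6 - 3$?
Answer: $\frac{212331}{1888} \approx 112.46$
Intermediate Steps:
$Z = \frac{11}{5}$ ($Z = - \frac{4}{5} + \left(6 - 3\right) = - \frac{4}{5} + 3 = \frac{11}{5} \approx 2.2$)
$j{\left(l \right)} = 18 - \frac{22}{5 l}$ ($j{\left(l \right)} = 18 - 2 \frac{11}{5 l} = 18 - \frac{22}{5 l}$)
$U = \frac{25}{1888}$ ($U = \frac{1}{\left(4 \left(18 - \frac{22}{5 \left(-5\right)}\right) - 5\right) + 5} = \frac{1}{\left(4 \left(18 - - \frac{22}{25}\right) - 5\right) + 5} = \frac{1}{\left(4 \left(18 + \frac{22}{25}\right) - 5\right) + 5} = \frac{1}{\left(4 \cdot \frac{472}{25} - 5\right) + 5} = \frac{1}{\left(\frac{1888}{25} - 5\right) + 5} = \frac{1}{\frac{1763}{25} + 5} = \frac{1}{\frac{1888}{25}} = \frac{25}{1888} \approx 0.013242$)
$- 70 \left(\frac{U}{-2} + \frac{8}{-5}\right) = - 70 \left(\frac{25}{1888 \left(-2\right)} + \frac{8}{-5}\right) = - 70 \left(\frac{25}{1888} \left(- \frac{1}{2}\right) + 8 \left(- \frac{1}{5}\right)\right) = - 70 \left(- \frac{25}{3776} - \frac{8}{5}\right) = \left(-70\right) \left(- \frac{30333}{18880}\right) = \frac{212331}{1888}$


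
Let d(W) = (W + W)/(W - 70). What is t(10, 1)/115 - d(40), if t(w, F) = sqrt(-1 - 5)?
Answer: 8/3 + I*sqrt(6)/115 ≈ 2.6667 + 0.0213*I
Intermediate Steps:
d(W) = 2*W/(-70 + W) (d(W) = (2*W)/(-70 + W) = 2*W/(-70 + W))
t(w, F) = I*sqrt(6) (t(w, F) = sqrt(-6) = I*sqrt(6))
t(10, 1)/115 - d(40) = (I*sqrt(6))/115 - 2*40/(-70 + 40) = (I*sqrt(6))/115 - 2*40/(-30) = I*sqrt(6)/115 - 2*40*(-1)/30 = I*sqrt(6)/115 - 1*(-8/3) = I*sqrt(6)/115 + 8/3 = 8/3 + I*sqrt(6)/115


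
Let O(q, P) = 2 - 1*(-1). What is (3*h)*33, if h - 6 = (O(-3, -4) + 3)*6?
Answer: 4158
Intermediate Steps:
O(q, P) = 3 (O(q, P) = 2 + 1 = 3)
h = 42 (h = 6 + (3 + 3)*6 = 6 + 6*6 = 6 + 36 = 42)
(3*h)*33 = (3*42)*33 = 126*33 = 4158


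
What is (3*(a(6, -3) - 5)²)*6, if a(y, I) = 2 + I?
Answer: 648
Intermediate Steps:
(3*(a(6, -3) - 5)²)*6 = (3*((2 - 3) - 5)²)*6 = (3*(-1 - 5)²)*6 = (3*(-6)²)*6 = (3*36)*6 = 108*6 = 648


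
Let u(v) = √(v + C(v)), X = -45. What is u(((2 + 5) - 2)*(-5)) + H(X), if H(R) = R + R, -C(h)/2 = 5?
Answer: -90 + I*√35 ≈ -90.0 + 5.9161*I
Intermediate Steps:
C(h) = -10 (C(h) = -2*5 = -10)
H(R) = 2*R
u(v) = √(-10 + v) (u(v) = √(v - 10) = √(-10 + v))
u(((2 + 5) - 2)*(-5)) + H(X) = √(-10 + ((2 + 5) - 2)*(-5)) + 2*(-45) = √(-10 + (7 - 2)*(-5)) - 90 = √(-10 + 5*(-5)) - 90 = √(-10 - 25) - 90 = √(-35) - 90 = I*√35 - 90 = -90 + I*√35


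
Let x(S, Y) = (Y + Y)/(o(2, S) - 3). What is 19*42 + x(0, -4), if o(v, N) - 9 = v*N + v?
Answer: 797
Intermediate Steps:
o(v, N) = 9 + v + N*v (o(v, N) = 9 + (v*N + v) = 9 + (N*v + v) = 9 + (v + N*v) = 9 + v + N*v)
x(S, Y) = 2*Y/(8 + 2*S) (x(S, Y) = (Y + Y)/((9 + 2 + S*2) - 3) = (2*Y)/((9 + 2 + 2*S) - 3) = (2*Y)/((11 + 2*S) - 3) = (2*Y)/(8 + 2*S) = 2*Y/(8 + 2*S))
19*42 + x(0, -4) = 19*42 - 4/(4 + 0) = 798 - 4/4 = 798 - 4*¼ = 798 - 1 = 797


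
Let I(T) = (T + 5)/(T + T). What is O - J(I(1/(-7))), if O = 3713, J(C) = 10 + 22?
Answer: 3681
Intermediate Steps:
I(T) = (5 + T)/(2*T) (I(T) = (5 + T)/((2*T)) = (5 + T)*(1/(2*T)) = (5 + T)/(2*T))
J(C) = 32
O - J(I(1/(-7))) = 3713 - 1*32 = 3713 - 32 = 3681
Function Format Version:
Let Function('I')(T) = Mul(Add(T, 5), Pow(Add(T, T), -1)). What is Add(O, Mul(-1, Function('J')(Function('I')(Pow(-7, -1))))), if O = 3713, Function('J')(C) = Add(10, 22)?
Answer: 3681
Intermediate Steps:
Function('I')(T) = Mul(Rational(1, 2), Pow(T, -1), Add(5, T)) (Function('I')(T) = Mul(Add(5, T), Pow(Mul(2, T), -1)) = Mul(Add(5, T), Mul(Rational(1, 2), Pow(T, -1))) = Mul(Rational(1, 2), Pow(T, -1), Add(5, T)))
Function('J')(C) = 32
Add(O, Mul(-1, Function('J')(Function('I')(Pow(-7, -1))))) = Add(3713, Mul(-1, 32)) = Add(3713, -32) = 3681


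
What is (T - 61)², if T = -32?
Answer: 8649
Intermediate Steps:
(T - 61)² = (-32 - 61)² = (-93)² = 8649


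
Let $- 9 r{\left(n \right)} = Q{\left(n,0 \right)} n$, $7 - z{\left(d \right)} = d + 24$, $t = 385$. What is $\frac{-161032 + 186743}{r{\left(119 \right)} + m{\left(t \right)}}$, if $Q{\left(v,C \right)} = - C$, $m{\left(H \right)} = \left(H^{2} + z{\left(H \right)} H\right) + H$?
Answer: $- \frac{3673}{880} \approx -4.1739$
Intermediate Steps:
$z{\left(d \right)} = -17 - d$ ($z{\left(d \right)} = 7 - \left(d + 24\right) = 7 - \left(24 + d\right) = -17 - d$)
$m{\left(H \right)} = H + H^{2} + H \left(-17 - H\right)$ ($m{\left(H \right)} = \left(H^{2} + \left(-17 - H\right) H\right) + H = \left(H^{2} + H \left(-17 - H\right)\right) + H = H + H^{2} + H \left(-17 - H\right)$)
$r{\left(n \right)} = 0$ ($r{\left(n \right)} = - \frac{\left(-1\right) 0 n}{9} = - \frac{0 n}{9} = \left(- \frac{1}{9}\right) 0 = 0$)
$\frac{-161032 + 186743}{r{\left(119 \right)} + m{\left(t \right)}} = \frac{-161032 + 186743}{0 - 6160} = \frac{25711}{0 - 6160} = \frac{25711}{-6160} = 25711 \left(- \frac{1}{6160}\right) = - \frac{3673}{880}$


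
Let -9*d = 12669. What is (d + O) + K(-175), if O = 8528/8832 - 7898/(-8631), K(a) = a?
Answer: -2510452591/1588104 ≈ -1580.8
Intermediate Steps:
d = -4223/3 (d = -⅑*12669 = -4223/3 ≈ -1407.7)
O = 2986673/1588104 (O = 8528*(1/8832) - 7898*(-1/8631) = 533/552 + 7898/8631 = 2986673/1588104 ≈ 1.8807)
(d + O) + K(-175) = (-4223/3 + 2986673/1588104) - 175 = -2232534391/1588104 - 175 = -2510452591/1588104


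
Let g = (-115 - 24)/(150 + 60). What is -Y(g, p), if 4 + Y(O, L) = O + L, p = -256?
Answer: 54739/210 ≈ 260.66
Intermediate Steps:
g = -139/210 ≈ -0.66190
Y(O, L) = -4 + L + O (Y(O, L) = -4 + (O + L) = -4 + (L + O) = -4 + L + O)
-Y(g, p) = -(-4 - 256 - 139/210) = -1*(-54739/210) = 54739/210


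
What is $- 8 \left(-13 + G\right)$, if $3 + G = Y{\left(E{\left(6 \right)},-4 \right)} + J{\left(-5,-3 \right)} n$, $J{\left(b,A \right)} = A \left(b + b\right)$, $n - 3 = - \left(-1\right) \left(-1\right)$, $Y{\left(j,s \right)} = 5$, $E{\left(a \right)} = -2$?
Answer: $-392$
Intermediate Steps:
$n = 2$ ($n = 3 - \left(-1\right) \left(-1\right) = 3 - 1 = 2$)
$J{\left(b,A \right)} = 2 A b$ ($J{\left(b,A \right)} = A 2 b = 2 A b$)
$G = 62$ ($G = -3 + \left(5 + 2 \left(-3\right) \left(-5\right) 2\right) = -3 + \left(5 + 30 \cdot 2\right) = -3 + \left(5 + 60\right) = -3 + 65 = 62$)
$- 8 \left(-13 + G\right) = - 8 \left(-13 + 62\right) = \left(-8\right) 49 = -392$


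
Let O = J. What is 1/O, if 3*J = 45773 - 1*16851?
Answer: 3/28922 ≈ 0.00010373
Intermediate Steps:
J = 28922/3 (J = (45773 - 1*16851)/3 = (45773 - 16851)/3 = (⅓)*28922 = 28922/3 ≈ 9640.7)
O = 28922/3 ≈ 9640.7
1/O = 1/(28922/3) = 3/28922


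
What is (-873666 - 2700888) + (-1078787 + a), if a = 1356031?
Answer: -3297310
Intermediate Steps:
(-873666 - 2700888) + (-1078787 + a) = (-873666 - 2700888) + (-1078787 + 1356031) = -3574554 + 277244 = -3297310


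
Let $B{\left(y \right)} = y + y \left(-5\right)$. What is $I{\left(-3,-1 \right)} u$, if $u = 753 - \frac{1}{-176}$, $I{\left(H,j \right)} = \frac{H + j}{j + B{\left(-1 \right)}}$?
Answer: $- \frac{132529}{132} \approx -1004.0$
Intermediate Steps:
$B{\left(y \right)} = - 4 y$ ($B{\left(y \right)} = y - 5 y = - 4 y$)
$I{\left(H,j \right)} = \frac{H + j}{4 + j}$ ($I{\left(H,j \right)} = \frac{H + j}{j - -4} = \frac{H + j}{j + 4} = \frac{H + j}{4 + j}$)
$u = \frac{132529}{176}$ ($u = 753 - - \frac{1}{176} = 753 + \frac{1}{176} = \frac{132529}{176} \approx 753.01$)
$I{\left(-3,-1 \right)} u = \frac{-3 - 1}{4 - 1} \cdot \frac{132529}{176} = \frac{1}{3} \left(-4\right) \frac{132529}{176} = \left(- \frac{4}{3}\right) \frac{132529}{176} = - \frac{132529}{132}$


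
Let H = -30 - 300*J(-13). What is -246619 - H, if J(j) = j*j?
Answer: -195889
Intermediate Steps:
J(j) = j**2
H = -50730 (H = -30 - 300*(-13)**2 = -30 - 300*169 = -30 - 50700 = -50730)
-246619 - H = -246619 - 1*(-50730) = -246619 + 50730 = -195889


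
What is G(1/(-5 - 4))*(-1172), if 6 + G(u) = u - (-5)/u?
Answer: 539120/9 ≈ 59902.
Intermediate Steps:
G(u) = -6 + u + 5/u (G(u) = -6 + (u - (-5)/u) = -6 + (u + 5/u) = -6 + u + 5/u)
G(1/(-5 - 4))*(-1172) = (-6 + 1/(-5 - 4) + 5/(1/(-5 - 4)))*(-1172) = (-6 + 1/(-9) + 5/(1/(-9)))*(-1172) = (-6 - ⅑ + 5/(-⅑))*(-1172) = (-6 - ⅑ + 5*(-9))*(-1172) = (-6 - ⅑ - 45)*(-1172) = -460/9*(-1172) = 539120/9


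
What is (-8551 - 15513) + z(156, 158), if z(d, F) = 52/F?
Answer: -1901030/79 ≈ -24064.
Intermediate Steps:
(-8551 - 15513) + z(156, 158) = (-8551 - 15513) + 52/158 = -24064 + 52*(1/158) = -24064 + 26/79 = -1901030/79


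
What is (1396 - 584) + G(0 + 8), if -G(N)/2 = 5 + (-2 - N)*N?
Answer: 962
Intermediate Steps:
G(N) = -10 - 2*N*(-2 - N) (G(N) = -2*(5 + (-2 - N)*N) = -2*(5 + N*(-2 - N)) = -10 - 2*N*(-2 - N))
(1396 - 584) + G(0 + 8) = (1396 - 584) + (-10 + 2*(0 + 8)**2 + 4*(0 + 8)) = 812 + (-10 + 2*8**2 + 4*8) = 812 + (-10 + 2*64 + 32) = 812 + (-10 + 128 + 32) = 812 + 150 = 962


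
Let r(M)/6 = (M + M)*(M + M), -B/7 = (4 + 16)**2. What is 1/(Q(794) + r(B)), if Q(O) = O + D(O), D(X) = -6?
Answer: 1/188160788 ≈ 5.3146e-9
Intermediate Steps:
B = -2800 (B = -7*(4 + 16)**2 = -7*20**2 = -7*400 = -2800)
Q(O) = -6 + O (Q(O) = O - 6 = -6 + O)
r(M) = 24*M**2 (r(M) = 6*((M + M)*(M + M)) = 6*((2*M)*(2*M)) = 6*(4*M**2) = 24*M**2)
1/(Q(794) + r(B)) = 1/((-6 + 794) + 24*(-2800)**2) = 1/(788 + 24*7840000) = 1/(788 + 188160000) = 1/188160788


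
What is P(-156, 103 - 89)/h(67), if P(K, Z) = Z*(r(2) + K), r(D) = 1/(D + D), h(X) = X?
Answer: -4361/134 ≈ -32.545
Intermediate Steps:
r(D) = 1/(2*D)
P(K, Z) = Z*(1/4 + K) (P(K, Z) = Z*((1/2)/2 + K) = Z*((1/2)*(1/2) + K) = Z*(1/4 + K))
P(-156, 103 - 89)/h(67) = ((103 - 89)*(1/4 - 156))/67 = (14*(-623/4))*(1/67) = -4361/2*1/67 = -4361/134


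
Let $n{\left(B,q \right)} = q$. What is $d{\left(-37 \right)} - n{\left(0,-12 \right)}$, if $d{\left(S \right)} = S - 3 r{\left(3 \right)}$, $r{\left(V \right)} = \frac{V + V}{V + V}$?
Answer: $-28$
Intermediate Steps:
$r{\left(V \right)} = 1$ ($r{\left(V \right)} = \frac{2 V}{2 V} = 2 V \frac{1}{2 V} = 1$)
$d{\left(S \right)} = -3 + S$ ($d{\left(S \right)} = S - 3 = -3 + S$)
$d{\left(-37 \right)} - n{\left(0,-12 \right)} = \left(-3 - 37\right) - -12 = -40 + 12 = -28$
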